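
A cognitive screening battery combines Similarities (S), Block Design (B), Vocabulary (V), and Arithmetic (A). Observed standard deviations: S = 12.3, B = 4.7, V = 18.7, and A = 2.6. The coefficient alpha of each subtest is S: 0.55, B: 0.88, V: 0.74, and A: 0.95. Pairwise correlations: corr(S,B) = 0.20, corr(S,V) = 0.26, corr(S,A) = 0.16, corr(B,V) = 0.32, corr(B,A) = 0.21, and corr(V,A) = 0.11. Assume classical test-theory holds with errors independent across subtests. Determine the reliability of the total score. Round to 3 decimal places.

Var(S+B+V+A) = 12.3² + 4.7² + 18.7² + 2.6² + 2·[12.3·4.7·0.20 + 12.3·18.7·0.26 + 12.3·2.6·0.16 + 4.7·18.7·0.32 + 4.7·2.6·0.21 + 18.7·2.6·0.11] = 529.83 + 225.041 = 754.871.
With uncorrelated errors the cross-covariances are all true-score covariance, so they carry over unchanged; only the diagonal terms shrink to ρᵢσᵢ².
True-score variance = [12.3²·0.55 + 4.7²·0.88 + 18.7²·0.74 + 2.6²·0.95] + 225.041 = 367.841 + 225.041 = 592.883.
Reliability = 592.883 / 754.871 = 0.785.

0.785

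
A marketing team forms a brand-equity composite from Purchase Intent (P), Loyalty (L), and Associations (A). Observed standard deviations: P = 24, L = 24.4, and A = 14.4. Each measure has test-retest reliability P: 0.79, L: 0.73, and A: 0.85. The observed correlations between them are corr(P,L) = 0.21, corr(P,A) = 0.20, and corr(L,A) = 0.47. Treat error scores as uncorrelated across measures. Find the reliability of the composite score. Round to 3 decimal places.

Var(P+L+A) = 24² + 24.4² + 14.4² + 2·[24·24.4·0.21 + 24·14.4·0.20 + 24.4·14.4·0.47] = 1378.72 + 714.47 = 2093.19.
Because errors are independent across components, Cov(Tᵢ,Tⱼ) = Cov(Xᵢ,Xⱼ); the off-diagonal part of the true-score variance is the same as above.
True-score variance = [24²·0.79 + 24.4²·0.73 + 14.4²·0.85] + 714.47 = 1065.91 + 714.47 = 1780.38.
Reliability = 1780.38 / 2093.19 = 0.851.

0.851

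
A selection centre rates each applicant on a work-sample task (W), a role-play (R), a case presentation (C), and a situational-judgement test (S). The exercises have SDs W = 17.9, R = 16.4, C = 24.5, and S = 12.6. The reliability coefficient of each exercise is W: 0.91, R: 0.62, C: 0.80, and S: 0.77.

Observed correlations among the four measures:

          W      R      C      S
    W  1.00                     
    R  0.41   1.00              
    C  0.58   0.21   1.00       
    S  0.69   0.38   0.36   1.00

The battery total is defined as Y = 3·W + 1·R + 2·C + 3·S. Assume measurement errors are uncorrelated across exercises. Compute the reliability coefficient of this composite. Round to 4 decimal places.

0.9254

Var(Y) = 3²·17.9² + 16.4² + 2²·24.5² + 3²·12.6² + 2·[3·17.9·16.4·0.41 + 6·17.9·24.5·0.58 + 9·17.9·12.6·0.69 + 2·16.4·24.5·0.21 + 3·16.4·12.6·0.38 + 6·24.5·12.6·0.36] = 6982.49 + 8717.91 = 15700.4.
With uncorrelated errors the cross-covariances are all true-score covariance, so they carry over unchanged; only the diagonal terms shrink to ρᵢσᵢ².
True-score variance = [3²·17.9²·0.91 + 16.4²·0.62 + 2²·24.5²·0.80 + 3²·12.6²·0.77] + 8717.91 = 5811.92 + 8717.91 = 14529.8.
Reliability = 14529.8 / 15700.4 = 0.9254.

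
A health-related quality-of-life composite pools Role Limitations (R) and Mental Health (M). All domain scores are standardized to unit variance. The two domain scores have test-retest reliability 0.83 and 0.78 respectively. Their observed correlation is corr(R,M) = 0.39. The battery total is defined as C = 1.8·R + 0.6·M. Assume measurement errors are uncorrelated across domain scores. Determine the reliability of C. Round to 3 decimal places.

Var(C) = 1.8² + 0.6² + 2·[1.08·0.39] = 3.6 + 0.8424 = 4.4424.
Under uncorrelated errors the observed covariances equal the true-score covariances, so only the own-variance terms attenuate.
True-score variance = [1.8²·0.83 + 0.6²·0.78] + 0.8424 = 2.97 + 0.8424 = 3.8124.
Reliability = 3.8124 / 4.4424 = 0.858.

0.858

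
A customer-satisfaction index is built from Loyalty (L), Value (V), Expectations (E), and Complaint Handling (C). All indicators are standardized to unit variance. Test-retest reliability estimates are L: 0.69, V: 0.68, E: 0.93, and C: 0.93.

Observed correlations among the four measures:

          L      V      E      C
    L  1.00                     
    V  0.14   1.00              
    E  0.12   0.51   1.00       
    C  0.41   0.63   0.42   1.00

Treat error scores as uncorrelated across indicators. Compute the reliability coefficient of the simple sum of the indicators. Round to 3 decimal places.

Var(L+V+E+C) = 4 + 2·[0.14 + 0.12 + 0.41 + 0.51 + 0.63 + 0.42] = 4 + 4.46 = 8.46.
Under uncorrelated errors the observed covariances equal the true-score covariances, so only the own-variance terms attenuate.
True-score variance = [0.69 + 0.68 + 0.93 + 0.93] + 4.46 = 3.23 + 4.46 = 7.69.
Reliability = 7.69 / 8.46 = 0.909.

0.909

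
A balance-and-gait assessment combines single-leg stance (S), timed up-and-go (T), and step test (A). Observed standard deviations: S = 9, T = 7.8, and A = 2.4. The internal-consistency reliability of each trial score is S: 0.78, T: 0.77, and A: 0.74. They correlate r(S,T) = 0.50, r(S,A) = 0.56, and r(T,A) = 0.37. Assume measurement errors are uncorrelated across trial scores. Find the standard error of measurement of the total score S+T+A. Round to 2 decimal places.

5.77

Var(total) = 147.6 + 108.245 = 255.845.
True-score variance = 114.289 + 108.245 = 222.534, so reliability = 0.8698.
Error variance = 255.845 − 222.534 = 33.3108; SEM = √33.3108 = 5.77.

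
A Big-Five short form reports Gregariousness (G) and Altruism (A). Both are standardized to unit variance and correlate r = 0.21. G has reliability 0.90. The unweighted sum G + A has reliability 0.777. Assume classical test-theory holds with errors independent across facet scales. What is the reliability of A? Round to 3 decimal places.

0.560

Var(G+A) = 2 + 2·0.21 = 2.420.
True-score variance = ρ_G + ρ_A + 2·0.21, so 0.777 = (0.90 + ρ_A + 0.42) / 2.420.
ρ_A = 0.777·2.420 − 0.90 − 0.42 = 0.560.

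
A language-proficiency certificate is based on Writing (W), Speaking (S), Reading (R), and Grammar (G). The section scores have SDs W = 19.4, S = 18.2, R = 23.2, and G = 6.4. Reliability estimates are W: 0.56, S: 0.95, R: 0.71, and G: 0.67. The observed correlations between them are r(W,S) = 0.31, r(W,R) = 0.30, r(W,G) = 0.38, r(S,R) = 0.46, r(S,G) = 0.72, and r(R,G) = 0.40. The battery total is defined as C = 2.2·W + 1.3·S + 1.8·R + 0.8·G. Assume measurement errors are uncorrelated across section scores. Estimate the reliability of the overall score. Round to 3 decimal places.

0.815

Var(C) = 2.2²·19.4² + 1.3²·18.2² + 1.8²·23.2² + 0.8²·6.4² + 2·[2.86·19.4·18.2·0.31 + 3.96·19.4·23.2·0.30 + 1.76·19.4·6.4·0.38 + 2.34·18.2·23.2·0.46 + 1.04·18.2·6.4·0.72 + 1.44·23.2·6.4·0.40] = 4151.49 + 3116.04 = 7267.53.
Because errors are independent across components, Cov(Tᵢ,Tⱼ) = Cov(Xᵢ,Xⱼ); the off-diagonal part of the true-score variance is the same as above.
True-score variance = [2.2²·19.4²·0.56 + 1.3²·18.2²·0.95 + 1.8²·23.2²·0.71 + 0.8²·6.4²·0.67] + 3116.04 = 2807.62 + 3116.04 = 5923.66.
Reliability = 5923.66 / 7267.53 = 0.815.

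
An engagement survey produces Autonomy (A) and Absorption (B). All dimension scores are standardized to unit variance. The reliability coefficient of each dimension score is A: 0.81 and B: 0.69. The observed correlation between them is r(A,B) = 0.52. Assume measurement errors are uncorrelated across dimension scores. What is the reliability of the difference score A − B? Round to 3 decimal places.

Var(A−B) = 1 + 1 − 2·0.52 = 2 − 1.04 = 0.96.
Because errors are independent across components, Cov(Tᵢ,Tⱼ) = Cov(Xᵢ,Xⱼ); the off-diagonal part of the true-score variance is the same as above.
True-score variance = [0.81 + 0.69] − 1.04 = 1.5 − 1.04 = 0.46.
Reliability = 0.46 / 0.96 = 0.479.

0.479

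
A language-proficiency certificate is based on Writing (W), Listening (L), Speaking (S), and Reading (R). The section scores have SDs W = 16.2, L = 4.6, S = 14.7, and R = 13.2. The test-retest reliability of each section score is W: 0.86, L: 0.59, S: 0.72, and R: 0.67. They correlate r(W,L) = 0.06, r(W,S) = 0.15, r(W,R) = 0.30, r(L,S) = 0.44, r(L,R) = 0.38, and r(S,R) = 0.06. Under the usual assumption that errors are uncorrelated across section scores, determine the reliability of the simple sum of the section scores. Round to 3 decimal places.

0.838

Var(W+L+S+R) = 16.2² + 4.6² + 14.7² + 13.2² + 2·[16.2·4.6·0.06 + 16.2·14.7·0.15 + 16.2·13.2·0.30 + 4.6·14.7·0.44 + 4.6·13.2·0.38 + 14.7·13.2·0.06] = 673.93 + 337.626 = 1011.56.
With uncorrelated errors the cross-covariances are all true-score covariance, so they carry over unchanged; only the diagonal terms shrink to ρᵢσᵢ².
True-score variance = [16.2²·0.86 + 4.6²·0.59 + 14.7²·0.72 + 13.2²·0.67] + 337.626 = 510.508 + 337.626 = 848.134.
Reliability = 848.134 / 1011.56 = 0.838.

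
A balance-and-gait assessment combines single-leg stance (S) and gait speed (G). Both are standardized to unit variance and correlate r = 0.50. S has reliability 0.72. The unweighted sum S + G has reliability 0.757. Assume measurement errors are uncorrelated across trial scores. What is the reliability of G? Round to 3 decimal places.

Var(S+G) = 2 + 2·0.50 = 3.000.
True-score variance = ρ_S + ρ_G + 2·0.50, so 0.757 = (0.72 + ρ_G + 1.00) / 3.000.
ρ_G = 0.757·3.000 − 0.72 − 1.00 = 0.551.

0.551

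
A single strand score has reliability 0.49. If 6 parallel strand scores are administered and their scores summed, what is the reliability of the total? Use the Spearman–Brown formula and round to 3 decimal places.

0.852

ρ_k = kρ / (1 + (k−1)ρ) = 6·0.49 / (1 + 5·0.49) = 2.940 / 3.450 = 0.852.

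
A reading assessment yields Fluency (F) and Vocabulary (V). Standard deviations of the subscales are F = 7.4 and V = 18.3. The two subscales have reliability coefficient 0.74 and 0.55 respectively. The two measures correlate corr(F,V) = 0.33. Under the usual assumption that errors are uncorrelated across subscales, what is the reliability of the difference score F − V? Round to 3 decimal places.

Var(F−V) = 7.4² + 18.3² − 2·7.4·18.3·0.33 = 389.65 − 89.3772 = 300.273.
With uncorrelated errors the cross-covariances are all true-score covariance, so they carry over unchanged; only the diagonal terms shrink to ρᵢσᵢ².
True-score variance = [7.4²·0.74 + 18.3²·0.55] − 89.3772 = 224.712 − 89.3772 = 135.335.
Reliability = 135.335 / 300.273 = 0.451.

0.451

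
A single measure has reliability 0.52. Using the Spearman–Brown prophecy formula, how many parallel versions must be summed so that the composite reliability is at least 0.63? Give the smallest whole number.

k ≥ ρ*(1−ρ₁)/(ρ₁(1−ρ*)) = 0.63·0.48 / (0.52·0.37) = 1.572.
Smallest integer k = 2.

2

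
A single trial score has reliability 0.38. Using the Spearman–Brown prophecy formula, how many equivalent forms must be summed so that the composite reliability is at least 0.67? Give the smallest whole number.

k ≥ ρ*(1−ρ₁)/(ρ₁(1−ρ*)) = 0.67·0.62 / (0.38·0.33) = 3.313.
Smallest integer k = 4.

4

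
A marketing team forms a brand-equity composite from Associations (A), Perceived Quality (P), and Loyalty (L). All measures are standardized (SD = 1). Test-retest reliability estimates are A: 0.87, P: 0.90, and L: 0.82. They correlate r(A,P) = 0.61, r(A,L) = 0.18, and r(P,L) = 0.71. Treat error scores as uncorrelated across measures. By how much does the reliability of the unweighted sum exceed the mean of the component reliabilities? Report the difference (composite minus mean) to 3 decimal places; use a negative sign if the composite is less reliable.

Var(sum) = 3 + 3 = 6; true-score variance = 2.59 + 3 = 5.59; composite reliability = 0.9317.
Mean component reliability = 0.8633.
Difference = 0.9317 − 0.8633 = 0.068.

0.068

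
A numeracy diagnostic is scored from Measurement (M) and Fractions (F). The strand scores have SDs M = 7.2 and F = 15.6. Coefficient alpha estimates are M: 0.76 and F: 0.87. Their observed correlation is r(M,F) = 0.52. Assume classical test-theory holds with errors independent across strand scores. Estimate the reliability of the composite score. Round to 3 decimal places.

0.893

Var(M+F) = 7.2² + 15.6² + 2·[7.2·15.6·0.52] = 295.2 + 116.813 = 412.013.
Because errors are independent across components, Cov(Tᵢ,Tⱼ) = Cov(Xᵢ,Xⱼ); the off-diagonal part of the true-score variance is the same as above.
True-score variance = [7.2²·0.76 + 15.6²·0.87] + 116.813 = 251.122 + 116.813 = 367.934.
Reliability = 367.934 / 412.013 = 0.893.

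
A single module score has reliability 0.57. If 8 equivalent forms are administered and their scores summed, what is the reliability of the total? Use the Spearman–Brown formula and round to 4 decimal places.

0.9138

ρ_k = kρ / (1 + (k−1)ρ) = 8·0.57 / (1 + 7·0.57) = 4.560 / 4.990 = 0.9138.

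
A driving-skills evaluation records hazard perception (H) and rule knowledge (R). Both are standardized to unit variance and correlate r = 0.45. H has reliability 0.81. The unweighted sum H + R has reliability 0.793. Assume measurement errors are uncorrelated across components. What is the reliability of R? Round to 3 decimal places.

0.590

Var(H+R) = 2 + 2·0.45 = 2.900.
True-score variance = ρ_H + ρ_R + 2·0.45, so 0.793 = (0.81 + ρ_R + 0.90) / 2.900.
ρ_R = 0.793·2.900 − 0.81 − 0.90 = 0.590.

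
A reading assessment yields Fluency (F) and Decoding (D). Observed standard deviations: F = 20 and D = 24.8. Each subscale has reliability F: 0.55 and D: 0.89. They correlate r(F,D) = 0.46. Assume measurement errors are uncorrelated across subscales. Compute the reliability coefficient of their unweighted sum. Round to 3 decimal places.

Var(F+D) = 20² + 24.8² + 2·[20·24.8·0.46] = 1015.04 + 456.32 = 1471.36.
Under uncorrelated errors the observed covariances equal the true-score covariances, so only the own-variance terms attenuate.
True-score variance = [20²·0.55 + 24.8²·0.89] + 456.32 = 767.386 + 456.32 = 1223.71.
Reliability = 1223.71 / 1471.36 = 0.832.

0.832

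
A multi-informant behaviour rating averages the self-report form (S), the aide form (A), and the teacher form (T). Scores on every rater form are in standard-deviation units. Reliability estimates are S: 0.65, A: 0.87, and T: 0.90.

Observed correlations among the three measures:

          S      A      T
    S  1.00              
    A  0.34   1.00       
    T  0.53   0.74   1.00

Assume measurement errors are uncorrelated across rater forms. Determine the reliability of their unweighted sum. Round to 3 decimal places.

0.907

Var(S+A+T) = 3 + 2·[0.34 + 0.53 + 0.74] = 3 + 3.22 = 6.22.
Under uncorrelated errors the observed covariances equal the true-score covariances, so only the own-variance terms attenuate.
True-score variance = [0.65 + 0.87 + 0.90] + 3.22 = 2.42 + 3.22 = 5.64.
Reliability = 5.64 / 6.22 = 0.907.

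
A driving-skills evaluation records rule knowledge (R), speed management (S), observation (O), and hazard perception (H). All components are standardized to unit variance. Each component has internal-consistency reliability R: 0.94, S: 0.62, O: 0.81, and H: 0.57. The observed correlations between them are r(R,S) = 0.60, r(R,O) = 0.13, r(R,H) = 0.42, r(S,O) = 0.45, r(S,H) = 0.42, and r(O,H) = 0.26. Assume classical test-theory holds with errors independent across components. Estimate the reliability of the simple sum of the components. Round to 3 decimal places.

Var(R+S+O+H) = 4 + 2·[0.60 + 0.13 + 0.42 + 0.45 + 0.42 + 0.26] = 4 + 4.56 = 8.56.
With uncorrelated errors the cross-covariances are all true-score covariance, so they carry over unchanged; only the diagonal terms shrink to ρᵢσᵢ².
True-score variance = [0.94 + 0.62 + 0.81 + 0.57] + 4.56 = 2.94 + 4.56 = 7.5.
Reliability = 7.5 / 8.56 = 0.876.

0.876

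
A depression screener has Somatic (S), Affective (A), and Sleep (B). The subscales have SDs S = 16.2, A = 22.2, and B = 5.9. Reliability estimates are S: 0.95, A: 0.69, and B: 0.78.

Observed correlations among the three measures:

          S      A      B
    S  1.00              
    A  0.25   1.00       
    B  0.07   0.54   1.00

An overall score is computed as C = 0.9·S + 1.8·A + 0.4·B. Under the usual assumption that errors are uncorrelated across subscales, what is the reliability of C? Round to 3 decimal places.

Var(C) = 0.9²·16.2² + 1.8²·22.2² + 0.4²·5.9² + 2·[1.62·16.2·22.2·0.25 + 0.36·16.2·5.9·0.07 + 0.72·22.2·5.9·0.54] = 1814.95 + 397.976 = 2212.92.
Because errors are independent across components, Cov(Tᵢ,Tⱼ) = Cov(Xᵢ,Xⱼ); the off-diagonal part of the true-score variance is the same as above.
True-score variance = [0.9²·16.2²·0.95 + 1.8²·22.2²·0.69 + 0.4²·5.9²·0.78] + 397.976 = 1308.08 + 397.976 = 1706.06.
Reliability = 1706.06 / 2212.92 = 0.771.

0.771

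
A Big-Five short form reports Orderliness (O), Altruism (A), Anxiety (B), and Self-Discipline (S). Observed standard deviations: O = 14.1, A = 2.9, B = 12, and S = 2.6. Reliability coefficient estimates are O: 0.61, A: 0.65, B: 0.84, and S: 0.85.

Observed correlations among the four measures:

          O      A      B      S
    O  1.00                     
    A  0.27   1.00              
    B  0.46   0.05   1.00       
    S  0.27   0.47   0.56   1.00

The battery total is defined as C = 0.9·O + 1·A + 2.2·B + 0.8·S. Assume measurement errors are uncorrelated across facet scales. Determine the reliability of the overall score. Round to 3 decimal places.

0.862

Var(C) = 0.9²·14.1² + 2.9² + 2.2²·12² + 0.8²·2.6² + 2·[0.9·14.1·2.9·0.27 + 1.98·14.1·12·0.46 + 0.72·14.1·2.6·0.27 + 2.2·2.9·12·0.05 + 0.8·2.9·2.6·0.47 + 1.76·12·2.6·0.56] = 870.733 + 417.168 = 1287.9.
With uncorrelated errors the cross-covariances are all true-score covariance, so they carry over unchanged; only the diagonal terms shrink to ρᵢσᵢ².
True-score variance = [0.9²·14.1²·0.61 + 2.9²·0.65 + 2.2²·12²·0.84 + 0.8²·2.6²·0.85] + 417.168 = 692.822 + 417.168 = 1109.99.
Reliability = 1109.99 / 1287.9 = 0.862.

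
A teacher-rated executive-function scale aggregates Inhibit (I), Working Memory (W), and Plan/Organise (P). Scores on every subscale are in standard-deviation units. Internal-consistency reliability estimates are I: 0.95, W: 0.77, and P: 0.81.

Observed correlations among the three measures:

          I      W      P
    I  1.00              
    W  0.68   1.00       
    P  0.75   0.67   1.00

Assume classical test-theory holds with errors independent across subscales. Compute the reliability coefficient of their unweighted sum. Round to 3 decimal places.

Var(I+W+P) = 3 + 2·[0.68 + 0.75 + 0.67] = 3 + 4.2 = 7.2.
With uncorrelated errors the cross-covariances are all true-score covariance, so they carry over unchanged; only the diagonal terms shrink to ρᵢσᵢ².
True-score variance = [0.95 + 0.77 + 0.81] + 4.2 = 2.53 + 4.2 = 6.73.
Reliability = 6.73 / 7.2 = 0.935.

0.935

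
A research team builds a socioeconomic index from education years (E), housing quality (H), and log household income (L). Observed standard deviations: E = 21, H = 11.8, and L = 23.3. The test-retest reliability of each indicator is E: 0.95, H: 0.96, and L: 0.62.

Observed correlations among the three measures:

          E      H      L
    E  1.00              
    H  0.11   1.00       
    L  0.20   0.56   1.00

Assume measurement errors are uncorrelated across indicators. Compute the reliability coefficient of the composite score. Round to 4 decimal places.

Var(E+H+L) = 21² + 11.8² + 23.3² + 2·[21·11.8·0.11 + 21·23.3·0.20 + 11.8·23.3·0.56] = 1123.13 + 558.169 = 1681.3.
Under uncorrelated errors the observed covariances equal the true-score covariances, so only the own-variance terms attenuate.
True-score variance = [21²·0.95 + 11.8²·0.96 + 23.3²·0.62] + 558.169 = 889.212 + 558.169 = 1447.38.
Reliability = 1447.38 / 1681.3 = 0.8609.

0.8609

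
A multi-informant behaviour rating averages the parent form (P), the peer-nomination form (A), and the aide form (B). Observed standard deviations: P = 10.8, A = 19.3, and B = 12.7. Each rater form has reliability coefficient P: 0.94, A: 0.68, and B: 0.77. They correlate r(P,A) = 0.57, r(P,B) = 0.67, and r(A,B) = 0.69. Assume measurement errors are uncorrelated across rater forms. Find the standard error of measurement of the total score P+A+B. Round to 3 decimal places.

Var(total) = 650.42 + 759.668 = 1410.09.
True-score variance = 487.128 + 759.668 = 1246.8, so reliability = 0.8842.
Error variance = 1410.09 − 1246.8 = 163.292; SEM = √163.292 = 12.779.

12.779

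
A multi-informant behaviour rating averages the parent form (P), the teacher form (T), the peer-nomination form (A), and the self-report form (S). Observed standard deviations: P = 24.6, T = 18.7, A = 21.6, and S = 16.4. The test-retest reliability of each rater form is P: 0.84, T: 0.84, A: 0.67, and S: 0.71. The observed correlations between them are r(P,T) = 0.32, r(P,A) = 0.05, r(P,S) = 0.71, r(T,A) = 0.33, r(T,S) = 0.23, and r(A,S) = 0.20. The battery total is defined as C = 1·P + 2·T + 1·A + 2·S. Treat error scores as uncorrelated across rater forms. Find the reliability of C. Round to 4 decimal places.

0.8829

Var(C) = 24.6² + 2²·18.7² + 21.6² + 2²·16.4² + 2·[2·24.6·18.7·0.32 + 24.6·21.6·0.05 + 2·24.6·16.4·0.71 + 2·18.7·21.6·0.33 + 4·18.7·16.4·0.23 + 2·21.6·16.4·0.20] = 3546.32 + 3168.59 = 6714.91.
Under uncorrelated errors the observed covariances equal the true-score covariances, so only the own-variance terms attenuate.
True-score variance = [24.6²·0.84 + 2²·18.7²·0.84 + 21.6²·0.67 + 2²·16.4²·0.71] + 3168.59 = 2759.73 + 3168.59 = 5928.32.
Reliability = 5928.32 / 6714.91 = 0.8829.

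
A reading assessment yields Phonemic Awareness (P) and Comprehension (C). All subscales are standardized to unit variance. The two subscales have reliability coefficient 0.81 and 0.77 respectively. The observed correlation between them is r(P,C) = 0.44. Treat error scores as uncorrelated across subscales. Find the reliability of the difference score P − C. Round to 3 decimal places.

Var(P−C) = 1 + 1 − 2·0.44 = 2 − 0.88 = 1.12.
Under uncorrelated errors the observed covariances equal the true-score covariances, so only the own-variance terms attenuate.
True-score variance = [0.81 + 0.77] − 0.88 = 1.58 − 0.88 = 0.7.
Reliability = 0.7 / 1.12 = 0.625.

0.625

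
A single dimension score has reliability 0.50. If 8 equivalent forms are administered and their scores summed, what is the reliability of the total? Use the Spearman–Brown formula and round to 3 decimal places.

ρ_k = kρ / (1 + (k−1)ρ) = 8·0.50 / (1 + 7·0.50) = 4.000 / 4.500 = 0.889.

0.889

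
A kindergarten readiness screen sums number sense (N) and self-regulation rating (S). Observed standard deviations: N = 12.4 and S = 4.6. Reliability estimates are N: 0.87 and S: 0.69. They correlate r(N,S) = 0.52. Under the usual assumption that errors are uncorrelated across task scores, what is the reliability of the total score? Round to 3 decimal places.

0.887

Var(N+S) = 12.4² + 4.6² + 2·[12.4·4.6·0.52] = 174.92 + 59.3216 = 234.242.
Because errors are independent across components, Cov(Tᵢ,Tⱼ) = Cov(Xᵢ,Xⱼ); the off-diagonal part of the true-score variance is the same as above.
True-score variance = [12.4²·0.87 + 4.6²·0.69] + 59.3216 = 148.372 + 59.3216 = 207.693.
Reliability = 207.693 / 234.242 = 0.887.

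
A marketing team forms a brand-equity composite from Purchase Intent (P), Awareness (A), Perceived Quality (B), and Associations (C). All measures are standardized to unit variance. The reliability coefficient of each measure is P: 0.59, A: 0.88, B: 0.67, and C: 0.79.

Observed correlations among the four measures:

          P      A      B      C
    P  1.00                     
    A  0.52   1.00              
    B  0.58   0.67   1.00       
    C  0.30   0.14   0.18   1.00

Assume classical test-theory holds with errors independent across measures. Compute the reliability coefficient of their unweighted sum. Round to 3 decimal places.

Var(P+A+B+C) = 4 + 2·[0.52 + 0.58 + 0.30 + 0.67 + 0.14 + 0.18] = 4 + 4.78 = 8.78.
With uncorrelated errors the cross-covariances are all true-score covariance, so they carry over unchanged; only the diagonal terms shrink to ρᵢσᵢ².
True-score variance = [0.59 + 0.88 + 0.67 + 0.79] + 4.78 = 2.93 + 4.78 = 7.71.
Reliability = 7.71 / 8.78 = 0.878.

0.878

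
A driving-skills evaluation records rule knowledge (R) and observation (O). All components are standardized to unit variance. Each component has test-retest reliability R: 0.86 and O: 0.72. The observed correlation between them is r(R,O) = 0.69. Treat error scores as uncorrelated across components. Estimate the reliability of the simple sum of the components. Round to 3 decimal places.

Var(R+O) = 2 + 2·[0.69] = 2 + 1.38 = 3.38.
With uncorrelated errors the cross-covariances are all true-score covariance, so they carry over unchanged; only the diagonal terms shrink to ρᵢσᵢ².
True-score variance = [0.86 + 0.72] + 1.38 = 1.58 + 1.38 = 2.96.
Reliability = 2.96 / 3.38 = 0.876.

0.876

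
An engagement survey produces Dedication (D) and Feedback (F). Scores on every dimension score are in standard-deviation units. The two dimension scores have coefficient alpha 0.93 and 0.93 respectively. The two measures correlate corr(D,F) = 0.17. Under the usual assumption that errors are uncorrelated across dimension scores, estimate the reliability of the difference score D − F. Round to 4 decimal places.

Var(D−F) = 1 + 1 − 2·0.17 = 2 − 0.34 = 1.66.
Because errors are independent across components, Cov(Tᵢ,Tⱼ) = Cov(Xᵢ,Xⱼ); the off-diagonal part of the true-score variance is the same as above.
True-score variance = [0.93 + 0.93] − 0.34 = 1.86 − 0.34 = 1.52.
Reliability = 1.52 / 1.66 = 0.9157.

0.9157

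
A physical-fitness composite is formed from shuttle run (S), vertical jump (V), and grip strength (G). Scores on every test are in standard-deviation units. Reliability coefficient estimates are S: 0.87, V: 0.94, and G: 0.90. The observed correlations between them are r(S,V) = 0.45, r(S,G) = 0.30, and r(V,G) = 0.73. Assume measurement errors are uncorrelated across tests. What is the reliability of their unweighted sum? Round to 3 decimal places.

Var(S+V+G) = 3 + 2·[0.45 + 0.30 + 0.73] = 3 + 2.96 = 5.96.
Because errors are independent across components, Cov(Tᵢ,Tⱼ) = Cov(Xᵢ,Xⱼ); the off-diagonal part of the true-score variance is the same as above.
True-score variance = [0.87 + 0.94 + 0.90] + 2.96 = 2.71 + 2.96 = 5.67.
Reliability = 5.67 / 5.96 = 0.951.

0.951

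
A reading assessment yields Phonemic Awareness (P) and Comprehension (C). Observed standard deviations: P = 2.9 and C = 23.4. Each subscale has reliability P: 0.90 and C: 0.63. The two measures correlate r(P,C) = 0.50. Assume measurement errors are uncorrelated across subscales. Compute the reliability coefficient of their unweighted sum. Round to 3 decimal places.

Var(P+C) = 2.9² + 23.4² + 2·[2.9·23.4·0.50] = 555.97 + 67.86 = 623.83.
Under uncorrelated errors the observed covariances equal the true-score covariances, so only the own-variance terms attenuate.
True-score variance = [2.9²·0.90 + 23.4²·0.63] + 67.86 = 352.532 + 67.86 = 420.392.
Reliability = 420.392 / 623.83 = 0.674.

0.674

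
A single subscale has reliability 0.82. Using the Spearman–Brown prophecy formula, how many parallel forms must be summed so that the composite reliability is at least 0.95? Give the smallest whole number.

k ≥ ρ*(1−ρ₁)/(ρ₁(1−ρ*)) = 0.95·0.18 / (0.82·0.05) = 4.171.
Smallest integer k = 5.

5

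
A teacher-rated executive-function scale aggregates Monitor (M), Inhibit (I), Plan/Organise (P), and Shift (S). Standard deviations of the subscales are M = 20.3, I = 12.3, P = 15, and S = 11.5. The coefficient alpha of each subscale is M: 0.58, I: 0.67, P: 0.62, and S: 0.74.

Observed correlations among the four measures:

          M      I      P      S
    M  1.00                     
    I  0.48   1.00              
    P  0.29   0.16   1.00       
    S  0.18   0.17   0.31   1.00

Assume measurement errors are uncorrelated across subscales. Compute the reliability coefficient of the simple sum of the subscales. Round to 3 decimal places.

Var(M+I+P+S) = 20.3² + 12.3² + 15² + 11.5² + 2·[20.3·12.3·0.48 + 20.3·15·0.29 + 20.3·11.5·0.18 + 12.3·15·0.16 + 12.3·11.5·0.17 + 15·11.5·0.31] = 920.63 + 714.437 = 1635.07.
Under uncorrelated errors the observed covariances equal the true-score covariances, so only the own-variance terms attenuate.
True-score variance = [20.3²·0.58 + 12.3²·0.67 + 15²·0.62 + 11.5²·0.74] + 714.437 = 577.741 + 714.437 = 1292.18.
Reliability = 1292.18 / 1635.07 = 0.790.

0.790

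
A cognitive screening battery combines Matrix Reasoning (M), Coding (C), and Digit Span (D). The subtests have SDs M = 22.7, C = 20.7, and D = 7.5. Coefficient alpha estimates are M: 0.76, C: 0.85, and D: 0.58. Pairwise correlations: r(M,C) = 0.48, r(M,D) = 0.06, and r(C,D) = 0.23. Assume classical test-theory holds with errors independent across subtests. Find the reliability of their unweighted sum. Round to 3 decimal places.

0.863

Var(M+C+D) = 22.7² + 20.7² + 7.5² + 2·[22.7·20.7·0.48 + 22.7·7.5·0.06 + 20.7·7.5·0.23] = 1000.03 + 542.939 = 1542.97.
With uncorrelated errors the cross-covariances are all true-score covariance, so they carry over unchanged; only the diagonal terms shrink to ρᵢσᵢ².
True-score variance = [22.7²·0.76 + 20.7²·0.85 + 7.5²·0.58] + 542.939 = 788.462 + 542.939 = 1331.4.
Reliability = 1331.4 / 1542.97 = 0.863.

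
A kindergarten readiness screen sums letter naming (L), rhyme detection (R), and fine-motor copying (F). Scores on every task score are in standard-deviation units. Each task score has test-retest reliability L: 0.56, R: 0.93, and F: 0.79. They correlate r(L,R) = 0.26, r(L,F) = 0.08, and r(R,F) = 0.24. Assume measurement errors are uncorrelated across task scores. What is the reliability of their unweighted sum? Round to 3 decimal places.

Var(L+R+F) = 3 + 2·[0.26 + 0.08 + 0.24] = 3 + 1.16 = 4.16.
Because errors are independent across components, Cov(Tᵢ,Tⱼ) = Cov(Xᵢ,Xⱼ); the off-diagonal part of the true-score variance is the same as above.
True-score variance = [0.56 + 0.93 + 0.79] + 1.16 = 2.28 + 1.16 = 3.44.
Reliability = 3.44 / 4.16 = 0.827.

0.827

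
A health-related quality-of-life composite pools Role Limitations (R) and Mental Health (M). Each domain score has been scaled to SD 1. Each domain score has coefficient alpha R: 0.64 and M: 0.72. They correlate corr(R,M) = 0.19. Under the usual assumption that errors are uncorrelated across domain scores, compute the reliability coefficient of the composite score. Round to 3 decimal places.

Var(R+M) = 2 + 2·[0.19] = 2 + 0.38 = 2.38.
With uncorrelated errors the cross-covariances are all true-score covariance, so they carry over unchanged; only the diagonal terms shrink to ρᵢσᵢ².
True-score variance = [0.64 + 0.72] + 0.38 = 1.36 + 0.38 = 1.74.
Reliability = 1.74 / 2.38 = 0.731.

0.731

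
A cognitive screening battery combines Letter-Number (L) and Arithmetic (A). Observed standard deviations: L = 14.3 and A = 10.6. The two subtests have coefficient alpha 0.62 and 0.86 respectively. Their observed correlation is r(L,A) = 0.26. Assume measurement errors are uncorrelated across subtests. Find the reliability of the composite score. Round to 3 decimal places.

0.764

Var(L+A) = 14.3² + 10.6² + 2·[14.3·10.6·0.26] = 316.85 + 78.8216 = 395.672.
Because errors are independent across components, Cov(Tᵢ,Tⱼ) = Cov(Xᵢ,Xⱼ); the off-diagonal part of the true-score variance is the same as above.
True-score variance = [14.3²·0.62 + 10.6²·0.86] + 78.8216 = 223.413 + 78.8216 = 302.235.
Reliability = 302.235 / 395.672 = 0.764.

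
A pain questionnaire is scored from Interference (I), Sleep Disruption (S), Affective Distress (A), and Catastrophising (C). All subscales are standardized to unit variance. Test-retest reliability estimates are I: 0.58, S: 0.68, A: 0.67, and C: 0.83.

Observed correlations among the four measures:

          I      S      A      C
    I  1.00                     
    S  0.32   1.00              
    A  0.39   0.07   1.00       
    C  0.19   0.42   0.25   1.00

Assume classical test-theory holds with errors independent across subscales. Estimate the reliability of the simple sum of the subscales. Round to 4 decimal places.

Var(I+S+A+C) = 4 + 2·[0.32 + 0.39 + 0.19 + 0.07 + 0.42 + 0.25] = 4 + 3.28 = 7.28.
Because errors are independent across components, Cov(Tᵢ,Tⱼ) = Cov(Xᵢ,Xⱼ); the off-diagonal part of the true-score variance is the same as above.
True-score variance = [0.58 + 0.68 + 0.67 + 0.83] + 3.28 = 2.76 + 3.28 = 6.04.
Reliability = 6.04 / 7.28 = 0.8297.

0.8297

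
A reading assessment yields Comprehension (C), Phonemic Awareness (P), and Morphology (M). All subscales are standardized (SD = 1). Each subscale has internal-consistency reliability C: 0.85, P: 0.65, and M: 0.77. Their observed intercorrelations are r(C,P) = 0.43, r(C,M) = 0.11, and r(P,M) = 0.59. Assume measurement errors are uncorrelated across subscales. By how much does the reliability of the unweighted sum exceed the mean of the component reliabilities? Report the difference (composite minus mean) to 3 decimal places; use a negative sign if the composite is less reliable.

Var(sum) = 3 + 2.26 = 5.26; true-score variance = 2.27 + 2.26 = 4.53; composite reliability = 0.8612.
Mean component reliability = 0.7567.
Difference = 0.8612 − 0.7567 = 0.105.

0.105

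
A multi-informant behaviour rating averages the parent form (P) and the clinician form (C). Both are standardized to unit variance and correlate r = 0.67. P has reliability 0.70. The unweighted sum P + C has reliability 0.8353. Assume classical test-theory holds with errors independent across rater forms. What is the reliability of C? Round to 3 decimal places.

0.750

Var(P+C) = 2 + 2·0.67 = 3.340.
True-score variance = ρ_P + ρ_C + 2·0.67, so 0.8353 = (0.70 + ρ_C + 1.34) / 3.340.
ρ_C = 0.8353·3.340 − 0.70 − 1.34 = 0.750.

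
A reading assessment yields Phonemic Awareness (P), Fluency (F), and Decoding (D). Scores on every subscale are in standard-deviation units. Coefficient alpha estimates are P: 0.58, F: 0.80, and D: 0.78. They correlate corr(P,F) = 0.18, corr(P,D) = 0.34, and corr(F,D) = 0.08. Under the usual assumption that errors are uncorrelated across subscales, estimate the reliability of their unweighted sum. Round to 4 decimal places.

0.8000

Var(P+F+D) = 3 + 2·[0.18 + 0.34 + 0.08] = 3 + 1.2 = 4.2.
Under uncorrelated errors the observed covariances equal the true-score covariances, so only the own-variance terms attenuate.
True-score variance = [0.58 + 0.80 + 0.78] + 1.2 = 2.16 + 1.2 = 3.36.
Reliability = 3.36 / 4.2 = 0.8000.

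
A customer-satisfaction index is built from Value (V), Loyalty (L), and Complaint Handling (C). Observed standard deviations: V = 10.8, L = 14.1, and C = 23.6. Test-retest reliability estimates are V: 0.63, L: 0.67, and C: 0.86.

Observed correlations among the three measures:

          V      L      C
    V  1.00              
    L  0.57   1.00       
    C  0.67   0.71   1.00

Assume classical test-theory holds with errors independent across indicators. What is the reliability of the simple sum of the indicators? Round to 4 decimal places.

0.8996

Var(V+L+C) = 10.8² + 14.1² + 23.6² + 2·[10.8·14.1·0.57 + 10.8·23.6·0.67 + 14.1·23.6·0.71] = 872.41 + 987.658 = 1860.07.
Under uncorrelated errors the observed covariances equal the true-score covariances, so only the own-variance terms attenuate.
True-score variance = [10.8²·0.63 + 14.1²·0.67 + 23.6²·0.86] + 987.658 = 685.672 + 987.658 = 1673.33.
Reliability = 1673.33 / 1860.07 = 0.8996.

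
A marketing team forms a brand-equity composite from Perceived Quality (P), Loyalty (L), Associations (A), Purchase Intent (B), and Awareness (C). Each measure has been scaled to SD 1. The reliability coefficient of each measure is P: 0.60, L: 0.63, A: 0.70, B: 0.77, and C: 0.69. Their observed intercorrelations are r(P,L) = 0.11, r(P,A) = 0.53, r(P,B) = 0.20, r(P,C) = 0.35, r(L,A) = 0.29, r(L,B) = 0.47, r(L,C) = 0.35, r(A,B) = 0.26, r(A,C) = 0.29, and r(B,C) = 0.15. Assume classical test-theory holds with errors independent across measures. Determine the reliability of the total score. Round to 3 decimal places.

Var(P+L+A+B+C) = 5 + 2·[0.11 + 0.53 + 0.20 + 0.35 + 0.29 + 0.47 + 0.35 + 0.26 + 0.29 + 0.15] = 5 + 6 = 11.
With uncorrelated errors the cross-covariances are all true-score covariance, so they carry over unchanged; only the diagonal terms shrink to ρᵢσᵢ².
True-score variance = [0.60 + 0.63 + 0.70 + 0.77 + 0.69] + 6 = 3.39 + 6 = 9.39.
Reliability = 9.39 / 11 = 0.854.

0.854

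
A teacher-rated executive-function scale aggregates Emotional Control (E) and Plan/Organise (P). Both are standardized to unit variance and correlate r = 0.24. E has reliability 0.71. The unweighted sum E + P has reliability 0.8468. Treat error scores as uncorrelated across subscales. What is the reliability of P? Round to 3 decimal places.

0.910

Var(E+P) = 2 + 2·0.24 = 2.480.
True-score variance = ρ_E + ρ_P + 2·0.24, so 0.8468 = (0.71 + ρ_P + 0.48) / 2.480.
ρ_P = 0.8468·2.480 − 0.71 − 0.48 = 0.910.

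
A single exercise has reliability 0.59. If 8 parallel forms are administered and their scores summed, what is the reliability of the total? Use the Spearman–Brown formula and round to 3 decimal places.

ρ_k = kρ / (1 + (k−1)ρ) = 8·0.59 / (1 + 7·0.59) = 4.720 / 5.130 = 0.920.

0.920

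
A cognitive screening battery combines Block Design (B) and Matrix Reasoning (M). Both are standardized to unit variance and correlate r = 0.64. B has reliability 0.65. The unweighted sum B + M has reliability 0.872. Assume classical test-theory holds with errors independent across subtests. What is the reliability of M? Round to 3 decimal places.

Var(B+M) = 2 + 2·0.64 = 3.280.
True-score variance = ρ_B + ρ_M + 2·0.64, so 0.872 = (0.65 + ρ_M + 1.28) / 3.280.
ρ_M = 0.872·3.280 − 0.65 − 1.28 = 0.930.

0.930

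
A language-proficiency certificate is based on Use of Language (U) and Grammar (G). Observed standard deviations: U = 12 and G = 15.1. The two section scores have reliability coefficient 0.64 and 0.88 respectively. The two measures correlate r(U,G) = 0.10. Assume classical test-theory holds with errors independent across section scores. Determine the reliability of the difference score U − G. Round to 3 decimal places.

0.764

Var(U−G) = 12² + 15.1² − 2·12·15.1·0.10 = 372.01 − 36.24 = 335.77.
Under uncorrelated errors the observed covariances equal the true-score covariances, so only the own-variance terms attenuate.
True-score variance = [12²·0.64 + 15.1²·0.88] − 36.24 = 292.809 − 36.24 = 256.569.
Reliability = 256.569 / 335.77 = 0.764.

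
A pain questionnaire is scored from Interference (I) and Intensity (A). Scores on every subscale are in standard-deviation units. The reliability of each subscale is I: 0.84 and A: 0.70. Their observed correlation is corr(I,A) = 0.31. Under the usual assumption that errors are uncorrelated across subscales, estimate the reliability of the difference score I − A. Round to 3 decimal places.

0.667

Var(I−A) = 1 + 1 − 2·0.31 = 2 − 0.62 = 1.38.
Because errors are independent across components, Cov(Tᵢ,Tⱼ) = Cov(Xᵢ,Xⱼ); the off-diagonal part of the true-score variance is the same as above.
True-score variance = [0.84 + 0.70] − 0.62 = 1.54 − 0.62 = 0.92.
Reliability = 0.92 / 1.38 = 0.667.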